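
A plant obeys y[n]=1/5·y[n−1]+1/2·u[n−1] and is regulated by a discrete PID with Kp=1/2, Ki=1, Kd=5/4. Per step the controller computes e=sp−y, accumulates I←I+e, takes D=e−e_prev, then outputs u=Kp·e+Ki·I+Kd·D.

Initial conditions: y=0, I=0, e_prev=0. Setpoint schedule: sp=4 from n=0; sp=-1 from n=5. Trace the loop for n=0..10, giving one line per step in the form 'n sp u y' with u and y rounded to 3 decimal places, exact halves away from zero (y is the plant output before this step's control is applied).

(exact arithmetic carried between steps; '≈' marks a value shown rounded to 6 d.p. or computed from one; I and e_prev carry over from the previous line; the table rounds u and y to 3 d.p., halves away from zero)
n=0: y=0, sp=4, e=sp−y=4; I=4, D=e−e_prev=4; u=1/2·4+1·4+5/4·4=11; next y=1/5·0+1/2·11=5.5
n=1: y=5.5, sp=4, e=sp−y=-1.5; I=2.5, D=e−e_prev=-5.5; u=1/2·(-1.5)+1·2.5+5/4·(-5.5)=-5.125; next y=1/5·5.5+1/2·(-5.125)=-1.4625
n=2: y=-1.4625, sp=4, e=sp−y=5.4625; I=7.9625, D=e−e_prev=6.9625; u=1/2·5.4625+1·7.9625+5/4·6.9625=19.396875; next y=1/5·(-1.4625)+1/2·19.396875≈9.405938
n=3: y≈9.405938, sp=4, e=sp−y≈-5.405938; I≈2.556563, D=e−e_prev≈-10.868438; u=1/2·(-5.405938)+1·2.556563+5/4·(-10.868438)≈-13.731953; next y=1/5·9.405938+1/2·(-13.731953)≈-4.984789
n=4: y≈-4.984789, sp=4, e=sp−y≈8.984789; I≈11.541352, D=e−e_prev≈14.390727; u=1/2·8.984789+1·11.541352+5/4·14.390727≈34.022154; next y=1/5·(-4.984789)+1/2·34.022154≈16.014119
n=5: y≈16.014119, sp=-1, e=sp−y≈-17.014119; I≈-5.472768, D=e−e_prev≈-25.998908; u=1/2·(-17.014119)+1·(-5.472768)+5/4·(-25.998908)≈-46.478463; next y=1/5·16.014119+1/2·(-46.478463)≈-20.036408
n=6: y≈-20.036408, sp=-1, e=sp−y≈19.036408; I≈13.563640, D=e−e_prev≈36.050527; u=1/2·19.036408+1·13.563640+5/4·36.050527≈68.145002; next y=1/5·(-20.036408)+1/2·68.145002≈30.065220
n=7: y≈30.065220, sp=-1, e=sp−y≈-31.065220; I≈-17.501580, D=e−e_prev≈-50.101627; u=1/2·(-31.065220)+1·(-17.501580)+5/4·(-50.101627)≈-95.661224; next y=1/5·30.065220+1/2·(-95.661224)≈-41.817568
n=8: y≈-41.817568, sp=-1, e=sp−y≈40.817568; I≈23.315988, D=e−e_prev≈71.882788; u=1/2·40.817568+1·23.315988+5/4·71.882788≈133.578256; next y=1/5·(-41.817568)+1/2·133.578256≈58.425615
n=9: y≈58.425615, sp=-1, e=sp−y≈-59.425615; I≈-36.109627, D=e−e_prev≈-100.243183; u=1/2·(-59.425615)+1·(-36.109627)+5/4·(-100.243183)≈-191.126412; next y=1/5·58.425615+1/2·(-191.126412)≈-83.878083
n=10: y≈-83.878083, sp=-1, e=sp−y≈82.878083; I≈46.768457, D=e−e_prev≈142.303698; u=1/2·82.878083+1·46.768457+5/4·142.303698≈266.087120; next y=1/5·(-83.878083)+1/2·266.087120≈116.267944

0 4 11.000 0.000
1 4 -5.125 5.500
2 4 19.397 -1.463
3 4 -13.732 9.406
4 4 34.022 -4.985
5 -1 -46.478 16.014
6 -1 68.145 -20.036
7 -1 -95.661 30.065
8 -1 133.578 -41.818
9 -1 -191.126 58.426
10 -1 266.087 -83.878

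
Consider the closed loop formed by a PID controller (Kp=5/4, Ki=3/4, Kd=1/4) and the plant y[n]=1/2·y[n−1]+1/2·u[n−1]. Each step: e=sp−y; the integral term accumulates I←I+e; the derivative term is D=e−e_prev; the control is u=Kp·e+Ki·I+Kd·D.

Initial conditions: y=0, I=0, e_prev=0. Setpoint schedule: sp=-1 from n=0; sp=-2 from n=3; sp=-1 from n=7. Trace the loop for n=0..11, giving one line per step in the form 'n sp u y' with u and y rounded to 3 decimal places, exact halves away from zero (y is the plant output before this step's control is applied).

0 -1 -2.250 0.000
1 -1 -0.219 -1.125
2 -1 -1.426 -0.672
3 -2 -2.960 -1.049
4 -2 -1.367 -2.005
5 -2 -2.320 -1.686
6 -2 -1.763 -2.003
7 -1 0.140 -1.883
8 -1 -1.694 -0.871
9 -1 -0.612 -1.282
10 -1 -1.257 -0.947
11 -1 -0.864 -1.102

(exact arithmetic carried between steps; '≈' marks a value shown rounded to 6 d.p. or computed from one; I and e_prev carry over from the previous line; the table rounds u and y to 3 d.p., halves away from zero)
n=0: y=0, sp=-1, e=sp−y=-1; I=-1, D=e−e_prev=-1; u=5/4·(-1)+3/4·(-1)+1/4·(-1)=-2.25; next y=1/2·0+1/2·(-2.25)=-1.125
n=1: y=-1.125, sp=-1, e=sp−y=0.125; I=-0.875, D=e−e_prev=1.125; u=5/4·0.125+3/4·(-0.875)+1/4·1.125=-0.21875; next y=1/2·(-1.125)+1/2·(-0.21875)=-0.671875
n=2: y=-0.671875, sp=-1, e=sp−y=-0.328125; I=-1.203125, D=e−e_prev=-0.453125; u=5/4·(-0.328125)+3/4·(-1.203125)+1/4·(-0.453125)≈-1.425781; next y=1/2·(-0.671875)+1/2·(-1.425781)≈-1.048828
n=3: y≈-1.048828, sp=-2, e=sp−y≈-0.951172; I≈-2.154297, D=e−e_prev≈-0.623047; u=5/4·(-0.951172)+3/4·(-2.154297)+1/4·(-0.623047)≈-2.960449; next y=1/2·(-1.048828)+1/2·(-2.960449)≈-2.004639
n=4: y≈-2.004639, sp=-2, e=sp−y≈0.004639; I≈-2.149658, D=e−e_prev≈0.955811; u=5/4·0.004639+3/4·(-2.149658)+1/4·0.955811≈-1.367493; next y=1/2·(-2.004639)+1/2·(-1.367493)≈-1.686066
n=5: y≈-1.686066, sp=-2, e=sp−y≈-0.313934; I≈-2.463593, D=e−e_prev≈-0.318573; u=5/4·(-0.313934)+3/4·(-2.463593)+1/4·(-0.318573)≈-2.319756; next y=1/2·(-1.686066)+1/2·(-2.319756)≈-2.002911
n=6: y≈-2.002911, sp=-2, e=sp−y≈0.002911; I≈-2.460682, D=e−e_prev≈0.316845; u=5/4·0.002911+3/4·(-2.460682)+1/4·0.316845≈-1.762662; next y=1/2·(-2.002911)+1/2·(-1.762662)≈-1.882786
n=7: y≈-1.882786, sp=-1, e=sp−y≈0.882786; I≈-1.577896, D=e−e_prev≈0.879876; u=5/4·0.882786+3/4·(-1.577896)+1/4·0.879876≈0.140030; next y=1/2·(-1.882786)+1/2·0.140030≈-0.871378
n=8: y≈-0.871378, sp=-1, e=sp−y≈-0.128622; I≈-1.706518, D=e−e_prev≈-1.011408; u=5/4·(-0.128622)+3/4·(-1.706518)+1/4·(-1.011408)≈-1.693518; next y=1/2·(-0.871378)+1/2·(-1.693518)≈-1.282448
n=9: y≈-1.282448, sp=-1, e=sp−y≈0.282448; I≈-1.424070, D=e−e_prev≈0.411070; u=5/4·0.282448+3/4·(-1.424070)+1/4·0.411070≈-0.612225; next y=1/2·(-1.282448)+1/2·(-0.612225)≈-0.947336
n=10: y≈-0.947336, sp=-1, e=sp−y≈-0.052664; I≈-1.476733, D=e−e_prev≈-0.335111; u=5/4·(-0.052664)+3/4·(-1.476733)+1/4·(-0.335111)≈-1.257157; next y=1/2·(-0.947336)+1/2·(-1.257157)≈-1.102247
n=11: y≈-1.102247, sp=-1, e=sp−y≈0.102247; I≈-1.374486, D=e−e_prev≈0.154910; u=5/4·0.102247+3/4·(-1.374486)+1/4·0.154910≈-0.864329; next y=1/2·(-1.102247)+1/2·(-0.864329)≈-0.983288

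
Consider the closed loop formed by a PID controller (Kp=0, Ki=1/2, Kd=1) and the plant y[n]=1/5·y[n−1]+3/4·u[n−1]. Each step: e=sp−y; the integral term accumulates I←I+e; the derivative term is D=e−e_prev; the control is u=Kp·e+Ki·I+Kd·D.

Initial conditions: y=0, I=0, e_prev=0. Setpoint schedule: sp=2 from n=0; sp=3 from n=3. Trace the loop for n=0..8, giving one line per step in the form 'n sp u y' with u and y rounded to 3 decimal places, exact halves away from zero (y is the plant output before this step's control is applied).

(exact arithmetic carried between steps; '≈' marks a value shown rounded to 6 d.p. or computed from one; I and e_prev carry over from the previous line; the table rounds u and y to 3 d.p., halves away from zero)
n=0: y=0, sp=2, e=sp−y=2; I=2, D=e−e_prev=2; u=0·2+1/2·2+1·2=3; next y=1/5·0+3/4·3=2.25
n=1: y=2.25, sp=2, e=sp−y=-0.25; I=1.75, D=e−e_prev=-2.25; u=0·(-0.25)+1/2·1.75+1·(-2.25)=-1.375; next y=1/5·2.25+3/4·(-1.375)=-0.58125
n=2: y=-0.58125, sp=2, e=sp−y=2.58125; I=4.33125, D=e−e_prev=2.83125; u=0·2.58125+1/2·4.33125+1·2.83125=4.996875; next y=1/5·(-0.58125)+3/4·4.996875≈3.631406
n=3: y≈3.631406, sp=3, e=sp−y≈-0.631406; I≈3.699844, D=e−e_prev≈-3.212656; u=0·(-0.631406)+1/2·3.699844+1·(-3.212656)≈-1.362734; next y=1/5·3.631406+3/4·(-1.362734)≈-0.295770
n=4: y≈-0.295770, sp=3, e=sp−y≈3.295770; I≈6.995613, D=e−e_prev≈3.927176; u=0·3.295770+1/2·6.995613+1·3.927176≈7.424982; next y=1/5·(-0.295770)+3/4·7.424982≈5.509583
n=5: y≈5.509583, sp=3, e=sp−y≈-2.509583; I≈4.486030, D=e−e_prev≈-5.805352; u=0·(-2.509583)+1/2·4.486030+1·(-5.805352)≈-3.562337; next y=1/5·5.509583+3/4·(-3.562337)≈-1.569836
n=6: y≈-1.569836, sp=3, e=sp−y≈4.569836; I≈9.055867, D=e−e_prev≈7.079419; u=0·4.569836+1/2·9.055867+1·7.079419≈11.607353; next y=1/5·(-1.569836)+3/4·11.607353≈8.391547
n=7: y≈8.391547, sp=3, e=sp−y≈-5.391547; I≈3.664320, D=e−e_prev≈-9.961384; u=0·(-5.391547)+1/2·3.664320+1·(-9.961384)≈-8.129224; next y=1/5·8.391547+3/4·(-8.129224)≈-4.418608
n=8: y≈-4.418608, sp=3, e=sp−y≈7.418608; I≈11.082928, D=e−e_prev≈12.810156; u=0·7.418608+1/2·11.082928+1·12.810156≈18.351620; next y=1/5·(-4.418608)+3/4·18.351620≈12.879993

0 2 3.000 0.000
1 2 -1.375 2.250
2 2 4.997 -0.581
3 3 -1.363 3.631
4 3 7.425 -0.296
5 3 -3.562 5.510
6 3 11.607 -1.570
7 3 -8.129 8.392
8 3 18.352 -4.419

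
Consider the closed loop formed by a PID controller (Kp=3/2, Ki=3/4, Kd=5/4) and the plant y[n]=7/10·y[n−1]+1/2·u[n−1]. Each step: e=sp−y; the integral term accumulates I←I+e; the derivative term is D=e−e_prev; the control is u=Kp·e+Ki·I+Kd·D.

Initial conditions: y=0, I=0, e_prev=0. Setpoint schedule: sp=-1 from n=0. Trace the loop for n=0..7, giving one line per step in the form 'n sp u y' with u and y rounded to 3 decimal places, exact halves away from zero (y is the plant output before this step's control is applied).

0 -1 -3.500 0.000
1 -1 3.125 -1.750
2 -1 -5.806 0.338
3 -1 6.315 -2.667
4 -1 -10.042 1.291
5 -1 12.116 -4.117
6 -1 -17.832 3.176
7 -1 22.694 -6.693

(exact arithmetic carried between steps; '≈' marks a value shown rounded to 6 d.p. or computed from one; I and e_prev carry over from the previous line; the table rounds u and y to 3 d.p., halves away from zero)
n=0: y=0, sp=-1, e=sp−y=-1; I=-1, D=e−e_prev=-1; u=3/2·(-1)+3/4·(-1)+5/4·(-1)=-3.5; next y=7/10·0+1/2·(-3.5)=-1.75
n=1: y=-1.75, sp=-1, e=sp−y=0.75; I=-0.25, D=e−e_prev=1.75; u=3/2·0.75+3/4·(-0.25)+5/4·1.75=3.125; next y=7/10·(-1.75)+1/2·3.125=0.3375
n=2: y=0.3375, sp=-1, e=sp−y=-1.3375; I=-1.5875, D=e−e_prev=-2.0875; u=3/2·(-1.3375)+3/4·(-1.5875)+5/4·(-2.0875)=-5.80625; next y=7/10·0.3375+1/2·(-5.80625)=-2.666875
n=3: y=-2.666875, sp=-1, e=sp−y=1.666875; I=0.079375, D=e−e_prev=3.004375; u=3/2·1.666875+3/4·0.079375+5/4·3.004375≈6.315313; next y=7/10·(-2.666875)+1/2·6.315313≈1.290844
n=4: y≈1.290844, sp=-1, e=sp−y≈-2.290844; I≈-2.211469, D=e−e_prev≈-3.957719; u=3/2·(-2.290844)+3/4·(-2.211469)+5/4·(-3.957719)≈-10.042016; next y=7/10·1.290844+1/2·(-10.042016)≈-4.117417
n=5: y≈-4.117417, sp=-1, e=sp−y≈3.117417; I≈0.905948, D=e−e_prev≈5.408261; u=3/2·3.117417+3/4·0.905948+5/4·5.408261≈12.115913; next y=7/10·(-4.117417)+1/2·12.115913≈3.175765
n=6: y≈3.175765, sp=-1, e=sp−y≈-4.175765; I≈-3.269816, D=e−e_prev≈-7.293182; u=3/2·(-4.175765)+3/4·(-3.269816)+5/4·(-7.293182)≈-17.832486; next y=7/10·3.175765+1/2·(-17.832486)≈-6.693208
n=7: y≈-6.693208, sp=-1, e=sp−y≈5.693208; I≈2.423392, D=e−e_prev≈9.868973; u=3/2·5.693208+3/4·2.423392+5/4·9.868973≈22.693571; next y=7/10·(-6.693208)+1/2·22.693571≈6.661540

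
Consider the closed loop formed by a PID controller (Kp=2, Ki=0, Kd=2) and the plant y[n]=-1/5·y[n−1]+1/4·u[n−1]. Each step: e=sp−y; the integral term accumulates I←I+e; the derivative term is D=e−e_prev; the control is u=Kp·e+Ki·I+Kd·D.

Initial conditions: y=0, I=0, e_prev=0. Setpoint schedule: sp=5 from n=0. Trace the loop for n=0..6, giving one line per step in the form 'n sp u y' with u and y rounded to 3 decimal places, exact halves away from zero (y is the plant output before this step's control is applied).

0 5 20.000 0.000
1 5 -10.000 5.000
2 5 34.000 -3.500
3 5 -33.800 9.200
4 5 69.560 -10.290
5 5 -88.372 19.448
6 5 152.826 -25.983

(exact arithmetic carried between steps; '≈' marks a value shown rounded to 6 d.p. or computed from one; I and e_prev carry over from the previous line; the table rounds u and y to 3 d.p., halves away from zero)
n=0: y=0, sp=5, e=sp−y=5; I=5, D=e−e_prev=5; u=2·5+0·5+2·5=20; next y=-1/5·0+1/4·20=5
n=1: y=5, sp=5, e=sp−y=0; I=5, D=e−e_prev=-5; u=2·0+0·5+2·(-5)=-10; next y=-1/5·5+1/4·(-10)=-3.5
n=2: y=-3.5, sp=5, e=sp−y=8.5; I=13.5, D=e−e_prev=8.5; u=2·8.5+0·13.5+2·8.5=34; next y=-1/5·(-3.5)+1/4·34=9.2
n=3: y=9.2, sp=5, e=sp−y=-4.2; I=9.3, D=e−e_prev=-12.7; u=2·(-4.2)+0·9.3+2·(-12.7)=-33.8; next y=-1/5·9.2+1/4·(-33.8)=-10.29
n=4: y=-10.29, sp=5, e=sp−y=15.29; I=24.59, D=e−e_prev=19.49; u=2·15.29+0·24.59+2·19.49=69.56; next y=-1/5·(-10.29)+1/4·69.56=19.448
n=5: y=19.448, sp=5, e=sp−y=-14.448; I=10.142, D=e−e_prev=-29.738; u=2·(-14.448)+0·10.142+2·(-29.738)=-88.372; next y=-1/5·19.448+1/4·(-88.372)=-25.9826
n=6: y=-25.9826, sp=5, e=sp−y=30.9826; I=41.1246, D=e−e_prev=45.4306; u=2·30.9826+0·41.1246+2·45.4306=152.8264; next y=-1/5·(-25.9826)+1/4·152.8264=43.40312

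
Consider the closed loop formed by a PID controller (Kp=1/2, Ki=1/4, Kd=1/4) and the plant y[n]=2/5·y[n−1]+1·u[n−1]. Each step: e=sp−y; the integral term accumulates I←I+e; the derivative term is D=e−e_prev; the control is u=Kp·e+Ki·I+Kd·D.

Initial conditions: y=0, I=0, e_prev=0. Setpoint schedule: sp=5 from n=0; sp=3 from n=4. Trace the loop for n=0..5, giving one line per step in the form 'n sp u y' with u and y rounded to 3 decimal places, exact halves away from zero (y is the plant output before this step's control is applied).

(exact arithmetic carried between steps; '≈' marks a value shown rounded to 6 d.p. or computed from one; I and e_prev carry over from the previous line; the table rounds u and y to 3 d.p., halves away from zero)
n=0: y=0, sp=5, e=sp−y=5; I=5, D=e−e_prev=5; u=1/2·5+1/4·5+1/4·5=5; next y=2/5·0+1·5=5
n=1: y=5, sp=5, e=sp−y=0; I=5, D=e−e_prev=-5; u=1/2·0+1/4·5+1/4·(-5)=0; next y=2/5·5+1·0=2
n=2: y=2, sp=5, e=sp−y=3; I=8, D=e−e_prev=3; u=1/2·3+1/4·8+1/4·3=4.25; next y=2/5·2+1·4.25=5.05
n=3: y=5.05, sp=5, e=sp−y=-0.05; I=7.95, D=e−e_prev=-3.05; u=1/2·(-0.05)+1/4·7.95+1/4·(-3.05)=1.2; next y=2/5·5.05+1·1.2=3.22
n=4: y=3.22, sp=3, e=sp−y=-0.22; I=7.73, D=e−e_prev=-0.17; u=1/2·(-0.22)+1/4·7.73+1/4·(-0.17)=1.78; next y=2/5·3.22+1·1.78=3.068
n=5: y=3.068, sp=3, e=sp−y=-0.068; I=7.662, D=e−e_prev=0.152; u=1/2·(-0.068)+1/4·7.662+1/4·0.152=1.9195; next y=2/5·3.068+1·1.9195=3.1467

0 5 5.000 0.000
1 5 0.000 5.000
2 5 4.250 2.000
3 5 1.200 5.050
4 3 1.780 3.220
5 3 1.920 3.068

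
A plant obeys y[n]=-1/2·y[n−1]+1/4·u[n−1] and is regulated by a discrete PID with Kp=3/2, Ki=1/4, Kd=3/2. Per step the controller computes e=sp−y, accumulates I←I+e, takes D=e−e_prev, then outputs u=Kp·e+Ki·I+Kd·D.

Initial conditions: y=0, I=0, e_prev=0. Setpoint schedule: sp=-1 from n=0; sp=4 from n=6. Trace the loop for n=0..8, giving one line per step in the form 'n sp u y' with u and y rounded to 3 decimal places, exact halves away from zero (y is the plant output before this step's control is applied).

0 -1 -3.250 0.000
1 -1 0.641 -0.813
2 -1 -5.106 0.566
3 -1 3.481 -1.560
4 -1 -10.001 1.650
5 -1 10.321 -3.325
6 4 -4.907 4.243
7 4 23.555 -3.348
8 4 -21.455 7.563

(exact arithmetic carried between steps; '≈' marks a value shown rounded to 6 d.p. or computed from one; I and e_prev carry over from the previous line; the table rounds u and y to 3 d.p., halves away from zero)
n=0: y=0, sp=-1, e=sp−y=-1; I=-1, D=e−e_prev=-1; u=3/2·(-1)+1/4·(-1)+3/2·(-1)=-3.25; next y=-1/2·0+1/4·(-3.25)=-0.8125
n=1: y=-0.8125, sp=-1, e=sp−y=-0.1875; I=-1.1875, D=e−e_prev=0.8125; u=3/2·(-0.1875)+1/4·(-1.1875)+3/2·0.8125=0.640625; next y=-1/2·(-0.8125)+1/4·0.640625≈0.566406
n=2: y≈0.566406, sp=-1, e=sp−y≈-1.566406; I≈-2.753906, D=e−e_prev≈-1.378906; u=3/2·(-1.566406)+1/4·(-2.753906)+3/2·(-1.378906)≈-5.106445; next y=-1/2·0.566406+1/4·(-5.106445)≈-1.559814
n=3: y≈-1.559814, sp=-1, e=sp−y≈0.559814; I≈-2.194092, D=e−e_prev≈2.126221; u=3/2·0.559814+1/4·(-2.194092)+3/2·2.126221≈3.480530; next y=-1/2·(-1.559814)+1/4·3.480530≈1.650040
n=4: y≈1.650040, sp=-1, e=sp−y≈-2.650040; I≈-4.844131, D=e−e_prev≈-3.209854; u=3/2·(-2.650040)+1/4·(-4.844131)+3/2·(-3.209854)≈-10.000874; next y=-1/2·1.650040+1/4·(-10.000874)≈-3.325238
n=5: y≈-3.325238, sp=-1, e=sp−y≈2.325238; I≈-2.518893, D=e−e_prev≈4.975278; u=3/2·2.325238+1/4·(-2.518893)+3/2·4.975278≈10.321051; next y=-1/2·(-3.325238)+1/4·10.321051≈4.242882
n=6: y≈4.242882, sp=4, e=sp−y≈-0.242882; I≈-2.761775, D=e−e_prev≈-2.568120; u=3/2·(-0.242882)+1/4·(-2.761775)+3/2·(-2.568120)≈-4.906947; next y=-1/2·4.242882+1/4·(-4.906947)≈-3.348178
n=7: y≈-3.348178, sp=4, e=sp−y≈7.348178; I≈4.586402, D=e−e_prev≈7.591059; u=3/2·7.348178+1/4·4.586402+3/2·7.591059≈23.555456; next y=-1/2·(-3.348178)+1/4·23.555456≈7.562953
n=8: y≈7.562953, sp=4, e=sp−y≈-3.562953; I≈1.023450, D=e−e_prev≈-10.911130; u=3/2·(-3.562953)+1/4·1.023450+3/2·(-10.911130)≈-21.455262; next y=-1/2·7.562953+1/4·(-21.455262)≈-9.145292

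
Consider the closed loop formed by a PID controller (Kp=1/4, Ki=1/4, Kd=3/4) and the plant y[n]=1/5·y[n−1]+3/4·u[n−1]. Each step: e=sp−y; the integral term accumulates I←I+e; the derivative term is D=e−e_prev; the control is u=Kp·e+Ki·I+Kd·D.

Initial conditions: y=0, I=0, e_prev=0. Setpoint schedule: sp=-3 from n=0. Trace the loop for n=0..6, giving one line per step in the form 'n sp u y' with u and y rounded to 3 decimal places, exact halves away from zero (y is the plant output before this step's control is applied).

(exact arithmetic carried between steps; '≈' marks a value shown rounded to 6 d.p. or computed from one; I and e_prev carry over from the previous line; the table rounds u and y to 3 d.p., halves away from zero)
n=0: y=0, sp=-3, e=sp−y=-3; I=-3, D=e−e_prev=-3; u=1/4·(-3)+1/4·(-3)+3/4·(-3)=-3.75; next y=1/5·0+3/4·(-3.75)=-2.8125
n=1: y=-2.8125, sp=-3, e=sp−y=-0.1875; I=-3.1875, D=e−e_prev=2.8125; u=1/4·(-0.1875)+1/4·(-3.1875)+3/4·2.8125=1.265625; next y=1/5·(-2.8125)+3/4·1.265625≈0.386719
n=2: y≈0.386719, sp=-3, e=sp−y≈-3.386719; I≈-6.574219, D=e−e_prev≈-3.199219; u=1/4·(-3.386719)+1/4·(-6.574219)+3/4·(-3.199219)≈-4.889648; next y=1/5·0.386719+3/4·(-4.889648)≈-3.589893
n=3: y≈-3.589893, sp=-3, e=sp−y≈0.589893; I≈-5.984326, D=e−e_prev≈3.976611; u=1/4·0.589893+1/4·(-5.984326)+3/4·3.976611≈1.633850; next y=1/5·(-3.589893)+3/4·1.633850≈0.507409
n=4: y≈0.507409, sp=-3, e=sp−y≈-3.507409; I≈-9.491735, D=e−e_prev≈-4.097302; u=1/4·(-3.507409)+1/4·(-9.491735)+3/4·(-4.097302)≈-6.322762; next y=1/5·0.507409+3/4·(-6.322762)≈-4.640590
n=5: y≈-4.640590, sp=-3, e=sp−y≈1.640590; I≈-7.851145, D=e−e_prev≈5.147999; u=1/4·1.640590+1/4·(-7.851145)+3/4·5.147999≈2.308360; next y=1/5·(-4.640590)+3/4·2.308360≈0.803152
n=6: y≈0.803152, sp=-3, e=sp−y≈-3.803152; I≈-11.654298, D=e−e_prev≈-5.443742; u=1/4·(-3.803152)+1/4·(-11.654298)+3/4·(-5.443742)≈-7.947169; next y=1/5·0.803152+3/4·(-7.947169)≈-5.799746

0 -3 -3.750 0.000
1 -3 1.266 -2.813
2 -3 -4.890 0.387
3 -3 1.634 -3.590
4 -3 -6.323 0.507
5 -3 2.308 -4.641
6 -3 -7.947 0.803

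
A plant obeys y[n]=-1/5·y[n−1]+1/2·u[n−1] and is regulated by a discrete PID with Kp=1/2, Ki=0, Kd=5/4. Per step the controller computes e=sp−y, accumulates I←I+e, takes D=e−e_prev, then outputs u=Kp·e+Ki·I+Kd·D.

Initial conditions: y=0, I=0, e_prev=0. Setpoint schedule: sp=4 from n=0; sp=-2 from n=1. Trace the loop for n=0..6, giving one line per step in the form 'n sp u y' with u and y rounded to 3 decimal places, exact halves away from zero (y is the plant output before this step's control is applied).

0 4 7.000 0.000
1 -2 -14.625 3.500
2 -2 17.397 -8.013
3 -2 -29.042 10.301
4 -2 40.893 -16.581
5 -2 -63.312 23.763
6 -2 92.419 -36.409

(exact arithmetic carried between steps; '≈' marks a value shown rounded to 6 d.p. or computed from one; I and e_prev carry over from the previous line; the table rounds u and y to 3 d.p., halves away from zero)
n=0: y=0, sp=4, e=sp−y=4; I=4, D=e−e_prev=4; u=1/2·4+0·4+5/4·4=7; next y=-1/5·0+1/2·7=3.5
n=1: y=3.5, sp=-2, e=sp−y=-5.5; I=-1.5, D=e−e_prev=-9.5; u=1/2·(-5.5)+0·(-1.5)+5/4·(-9.5)=-14.625; next y=-1/5·3.5+1/2·(-14.625)=-8.0125
n=2: y=-8.0125, sp=-2, e=sp−y=6.0125; I=4.5125, D=e−e_prev=11.5125; u=1/2·6.0125+0·4.5125+5/4·11.5125=17.396875; next y=-1/5·(-8.0125)+1/2·17.396875≈10.300938
n=3: y≈10.300938, sp=-2, e=sp−y≈-12.300938; I≈-7.788438, D=e−e_prev≈-18.313438; u=1/2·(-12.300938)+0·(-7.788438)+5/4·(-18.313438)≈-29.042266; next y=-1/5·10.300938+1/2·(-29.042266)≈-16.581320
n=4: y≈-16.581320, sp=-2, e=sp−y≈14.581320; I≈6.792883, D=e−e_prev≈26.882258; u=1/2·14.581320+0·6.792883+5/4·26.882258≈40.893482; next y=-1/5·(-16.581320)+1/2·40.893482≈23.763005
n=5: y≈23.763005, sp=-2, e=sp−y≈-25.763005; I≈-18.970122, D=e−e_prev≈-40.344326; u=1/2·(-25.763005)+0·(-18.970122)+5/4·(-40.344326)≈-63.311910; next y=-1/5·23.763005+1/2·(-63.311910)≈-36.408556
n=6: y≈-36.408556, sp=-2, e=sp−y≈34.408556; I≈15.438433, D=e−e_prev≈60.171561; u=1/2·34.408556+0·15.438433+5/4·60.171561≈92.418729; next y=-1/5·(-36.408556)+1/2·92.418729≈53.491076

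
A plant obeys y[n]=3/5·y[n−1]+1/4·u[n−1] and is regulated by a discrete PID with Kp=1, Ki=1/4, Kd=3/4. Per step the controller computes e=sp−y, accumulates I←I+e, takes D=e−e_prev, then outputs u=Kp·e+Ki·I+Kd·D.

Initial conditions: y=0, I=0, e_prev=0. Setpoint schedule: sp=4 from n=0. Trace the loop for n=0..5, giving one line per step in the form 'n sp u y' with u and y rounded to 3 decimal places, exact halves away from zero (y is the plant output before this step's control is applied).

(exact arithmetic carried between steps; '≈' marks a value shown rounded to 6 d.p. or computed from one; I and e_prev carry over from the previous line; the table rounds u and y to 3 d.p., halves away from zero)
n=0: y=0, sp=4, e=sp−y=4; I=4, D=e−e_prev=4; u=1·4+1/4·4+3/4·4=8; next y=3/5·0+1/4·8=2
n=1: y=2, sp=4, e=sp−y=2; I=6, D=e−e_prev=-2; u=1·2+1/4·6+3/4·(-2)=2; next y=3/5·2+1/4·2=1.7
n=2: y=1.7, sp=4, e=sp−y=2.3; I=8.3, D=e−e_prev=0.3; u=1·2.3+1/4·8.3+3/4·0.3=4.6; next y=3/5·1.7+1/4·4.6=2.17
n=3: y=2.17, sp=4, e=sp−y=1.83; I=10.13, D=e−e_prev=-0.47; u=1·1.83+1/4·10.13+3/4·(-0.47)=4.01; next y=3/5·2.17+1/4·4.01=2.3045
n=4: y=2.3045, sp=4, e=sp−y=1.6955; I=11.8255, D=e−e_prev=-0.1345; u=1·1.6955+1/4·11.8255+3/4·(-0.1345)=4.551; next y=3/5·2.3045+1/4·4.551=2.52045
n=5: y=2.52045, sp=4, e=sp−y=1.47955; I=13.30505, D=e−e_prev=-0.21595; u=1·1.47955+1/4·13.30505+3/4·(-0.21595)=4.64385; next y=3/5·2.52045+1/4·4.64385≈2.673233

0 4 8.000 0.000
1 4 2.000 2.000
2 4 4.600 1.700
3 4 4.010 2.170
4 4 4.551 2.305
5 4 4.644 2.520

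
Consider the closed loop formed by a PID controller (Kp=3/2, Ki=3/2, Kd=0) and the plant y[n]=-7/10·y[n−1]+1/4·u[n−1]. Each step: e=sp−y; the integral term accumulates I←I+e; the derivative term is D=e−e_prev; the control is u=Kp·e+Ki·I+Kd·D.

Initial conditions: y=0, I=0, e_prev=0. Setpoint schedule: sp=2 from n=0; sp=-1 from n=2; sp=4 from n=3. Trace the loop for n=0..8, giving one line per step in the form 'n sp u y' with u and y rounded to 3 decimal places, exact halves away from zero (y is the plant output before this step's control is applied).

(exact arithmetic carried between steps; '≈' marks a value shown rounded to 6 d.p. or computed from one; I and e_prev carry over from the previous line; the table rounds u and y to 3 d.p., halves away from zero)
n=0: y=0, sp=2, e=sp−y=2; I=2, D=e−e_prev=2; u=3/2·2+3/2·2+0·2=6; next y=-7/10·0+1/4·6=1.5
n=1: y=1.5, sp=2, e=sp−y=0.5; I=2.5, D=e−e_prev=-1.5; u=3/2·0.5+3/2·2.5+0·(-1.5)=4.5; next y=-7/10·1.5+1/4·4.5=0.075
n=2: y=0.075, sp=-1, e=sp−y=-1.075; I=1.425, D=e−e_prev=-1.575; u=3/2·(-1.075)+3/2·1.425+0·(-1.575)=0.525; next y=-7/10·0.075+1/4·0.525=0.07875
n=3: y=0.07875, sp=4, e=sp−y=3.92125; I=5.34625, D=e−e_prev=4.99625; u=3/2·3.92125+3/2·5.34625+0·4.99625=13.90125; next y=-7/10·0.07875+1/4·13.90125≈3.420188
n=4: y≈3.420188, sp=4, e=sp−y≈0.579813; I≈5.926063, D=e−e_prev≈-3.341438; u=3/2·0.579813+3/2·5.926063+0·(-3.341438)≈9.758813; next y=-7/10·3.420188+1/4·9.758813≈0.045572
n=5: y≈0.045572, sp=4, e=sp−y≈3.954428; I≈9.880491, D=e−e_prev≈3.374616; u=3/2·3.954428+3/2·9.880491+0·3.374616≈20.752378; next y=-7/10·0.045572+1/4·20.752378≈5.156194
n=6: y≈5.156194, sp=4, e=sp−y≈-1.156194; I≈8.724296, D=e−e_prev≈-5.110622; u=3/2·(-1.156194)+3/2·8.724296+0·(-5.110622)≈11.352153; next y=-7/10·5.156194+1/4·11.352153≈-0.771298
n=7: y≈-0.771298, sp=4, e=sp−y≈4.771298; I≈13.495594, D=e−e_prev≈5.927492; u=3/2·4.771298+3/2·13.495594+0·5.927492≈27.400338; next y=-7/10·(-0.771298)+1/4·27.400338≈7.389993
n=8: y≈7.389993, sp=4, e=sp−y≈-3.389993; I≈10.105601, D=e−e_prev≈-8.161290; u=3/2·(-3.389993)+3/2·10.105601+0·(-8.161290)≈10.073413; next y=-7/10·7.389993+1/4·10.073413≈-2.654642

0 2 6.000 0.000
1 2 4.500 1.500
2 -1 0.525 0.075
3 4 13.901 0.079
4 4 9.759 3.420
5 4 20.752 0.046
6 4 11.352 5.156
7 4 27.400 -0.771
8 4 10.073 7.390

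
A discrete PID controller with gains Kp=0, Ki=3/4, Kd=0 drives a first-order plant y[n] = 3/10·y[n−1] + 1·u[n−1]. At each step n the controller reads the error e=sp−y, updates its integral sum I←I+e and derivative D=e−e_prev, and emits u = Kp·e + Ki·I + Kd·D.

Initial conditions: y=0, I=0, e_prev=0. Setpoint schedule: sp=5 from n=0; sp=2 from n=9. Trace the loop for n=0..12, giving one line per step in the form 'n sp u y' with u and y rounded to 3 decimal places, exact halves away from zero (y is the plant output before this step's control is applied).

(exact arithmetic carried between steps; '≈' marks a value shown rounded to 6 d.p. or computed from one; I and e_prev carry over from the previous line; the table rounds u and y to 3 d.p., halves away from zero)
n=0: y=0, sp=5, e=sp−y=5; I=5, D=e−e_prev=5; u=0·5+3/4·5+0·5=3.75; next y=3/10·0+1·3.75=3.75
n=1: y=3.75, sp=5, e=sp−y=1.25; I=6.25, D=e−e_prev=-3.75; u=0·1.25+3/4·6.25+0·(-3.75)=4.6875; next y=3/10·3.75+1·4.6875=5.8125
n=2: y=5.8125, sp=5, e=sp−y=-0.8125; I=5.4375, D=e−e_prev=-2.0625; u=0·(-0.8125)+3/4·5.4375+0·(-2.0625)=4.078125; next y=3/10·5.8125+1·4.078125=5.821875
n=3: y=5.821875, sp=5, e=sp−y=-0.821875; I=4.615625, D=e−e_prev=-0.009375; u=0·(-0.821875)+3/4·4.615625+0·(-0.009375)≈3.461719; next y=3/10·5.821875+1·3.461719≈5.208281
n=4: y≈5.208281, sp=5, e=sp−y≈-0.208281; I≈4.407344, D=e−e_prev≈0.613594; u=0·(-0.208281)+3/4·4.407344+0·0.613594≈3.305508; next y=3/10·5.208281+1·3.305508≈4.867992
n=5: y≈4.867992, sp=5, e=sp−y≈0.132008; I≈4.539352, D=e−e_prev≈0.340289; u=0·0.132008+3/4·4.539352+0·0.340289≈3.404514; next y=3/10·4.867992+1·3.404514≈4.864911
n=6: y≈4.864911, sp=5, e=sp−y≈0.135089; I≈4.674440, D=e−e_prev≈0.003081; u=0·0.135089+3/4·4.674440+0·0.003081≈3.505830; next y=3/10·4.864911+1·3.505830≈4.965304
n=7: y≈4.965304, sp=5, e=sp−y≈0.034696; I≈4.709137, D=e−e_prev≈-0.100392; u=0·0.034696+3/4·4.709137+0·(-0.100392)≈3.531852; next y=3/10·4.965304+1·3.531852≈5.021444
n=8: y≈5.021444, sp=5, e=sp−y≈-0.021444; I≈4.687693, D=e−e_prev≈-0.056140; u=0·(-0.021444)+3/4·4.687693+0·(-0.056140)≈3.515770; next y=3/10·5.021444+1·3.515770≈5.022203
n=9: y≈5.022203, sp=2, e=sp−y≈-3.022203; I≈1.665490, D=e−e_prev≈-3.000759; u=0·(-3.022203)+3/4·1.665490+0·(-3.000759)≈1.249118; next y=3/10·5.022203+1·1.249118≈2.755779
n=10: y≈2.755779, sp=2, e=sp−y≈-0.755779; I≈0.909712, D=e−e_prev≈2.266424; u=0·(-0.755779)+3/4·0.909712+0·2.266424≈0.682284; next y=3/10·2.755779+1·0.682284≈1.509017
n=11: y≈1.509017, sp=2, e=sp−y≈0.490983; I≈1.400694, D=e−e_prev≈1.246761; u=0·0.490983+3/4·1.400694+0·1.246761≈1.050521; next y=3/10·1.509017+1·1.050521≈1.503226
n=12: y≈1.503226, sp=2, e=sp−y≈0.496774; I≈1.897468, D=e−e_prev≈0.005791; u=0·0.496774+3/4·1.897468+0·0.005791≈1.423101; next y=3/10·1.503226+1·1.423101≈1.874069

0 5 3.750 0.000
1 5 4.688 3.750
2 5 4.078 5.813
3 5 3.462 5.822
4 5 3.306 5.208
5 5 3.405 4.868
6 5 3.506 4.865
7 5 3.532 4.965
8 5 3.516 5.021
9 2 1.249 5.022
10 2 0.682 2.756
11 2 1.051 1.509
12 2 1.423 1.503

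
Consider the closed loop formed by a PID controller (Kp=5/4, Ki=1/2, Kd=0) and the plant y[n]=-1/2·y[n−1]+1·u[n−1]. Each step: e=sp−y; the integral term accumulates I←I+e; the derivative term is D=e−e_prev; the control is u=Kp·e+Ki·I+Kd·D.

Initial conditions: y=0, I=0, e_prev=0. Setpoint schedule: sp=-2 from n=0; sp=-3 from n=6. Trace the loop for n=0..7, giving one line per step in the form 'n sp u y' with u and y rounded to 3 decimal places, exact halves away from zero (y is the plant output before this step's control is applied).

0 -2 -3.500 0.000
1 -2 1.625 -3.500
2 -2 -9.656 3.375
3 -2 13.414 -11.344
4 -2 -35.166 19.086
5 -2 65.932 -44.709
6 -3 -147.206 88.287
7 -3 296.513 -191.349

(exact arithmetic carried between steps; '≈' marks a value shown rounded to 6 d.p. or computed from one; I and e_prev carry over from the previous line; the table rounds u and y to 3 d.p., halves away from zero)
n=0: y=0, sp=-2, e=sp−y=-2; I=-2, D=e−e_prev=-2; u=5/4·(-2)+1/2·(-2)+0·(-2)=-3.5; next y=-1/2·0+1·(-3.5)=-3.5
n=1: y=-3.5, sp=-2, e=sp−y=1.5; I=-0.5, D=e−e_prev=3.5; u=5/4·1.5+1/2·(-0.5)+0·3.5=1.625; next y=-1/2·(-3.5)+1·1.625=3.375
n=2: y=3.375, sp=-2, e=sp−y=-5.375; I=-5.875, D=e−e_prev=-6.875; u=5/4·(-5.375)+1/2·(-5.875)+0·(-6.875)=-9.65625; next y=-1/2·3.375+1·(-9.65625)=-11.34375
n=3: y=-11.34375, sp=-2, e=sp−y=9.34375; I=3.46875, D=e−e_prev=14.71875; u=5/4·9.34375+1/2·3.46875+0·14.71875≈13.414063; next y=-1/2·(-11.34375)+1·13.414063≈19.085938
n=4: y≈19.085938, sp=-2, e=sp−y≈-21.085938; I≈-17.617188, D=e−e_prev≈-30.429688; u=5/4·(-21.085938)+1/2·(-17.617188)+0·(-30.429688)≈-35.166016; next y=-1/2·19.085938+1·(-35.166016)≈-44.708984
n=5: y≈-44.708984, sp=-2, e=sp−y≈42.708984; I≈25.091797, D=e−e_prev≈63.794922; u=5/4·42.708984+1/2·25.091797+0·63.794922≈65.932129; next y=-1/2·(-44.708984)+1·65.932129≈88.286621
n=6: y≈88.286621, sp=-3, e=sp−y≈-91.286621; I≈-66.194824, D=e−e_prev≈-133.995605; u=5/4·(-91.286621)+1/2·(-66.194824)+0·(-133.995605)≈-147.205688; next y=-1/2·88.286621+1·(-147.205688)≈-191.348999
n=7: y≈-191.348999, sp=-3, e=sp−y≈188.348999; I≈122.154175, D=e−e_prev≈279.635620; u=5/4·188.348999+1/2·122.154175+0·279.635620≈296.513336; next y=-1/2·(-191.348999)+1·296.513336≈392.187836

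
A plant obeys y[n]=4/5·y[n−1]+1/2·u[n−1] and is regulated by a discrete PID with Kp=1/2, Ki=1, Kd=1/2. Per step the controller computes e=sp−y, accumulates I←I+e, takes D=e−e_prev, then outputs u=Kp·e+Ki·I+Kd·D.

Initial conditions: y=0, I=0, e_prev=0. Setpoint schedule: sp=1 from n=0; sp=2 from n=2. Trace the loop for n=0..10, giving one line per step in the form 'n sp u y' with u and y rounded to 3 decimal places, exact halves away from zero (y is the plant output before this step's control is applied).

0 1 2.000 0.000
1 1 0.500 1.000
2 2 2.900 1.050
3 2 0.895 2.290
4 2 1.246 2.280
5 2 0.627 2.447
6 2 0.616 2.271
7 2 0.550 2.124
8 2 0.652 1.974
9 2 0.740 1.906
10 2 0.822 1.895

(exact arithmetic carried between steps; '≈' marks a value shown rounded to 6 d.p. or computed from one; I and e_prev carry over from the previous line; the table rounds u and y to 3 d.p., halves away from zero)
n=0: y=0, sp=1, e=sp−y=1; I=1, D=e−e_prev=1; u=1/2·1+1·1+1/2·1=2; next y=4/5·0+1/2·2=1
n=1: y=1, sp=1, e=sp−y=0; I=1, D=e−e_prev=-1; u=1/2·0+1·1+1/2·(-1)=0.5; next y=4/5·1+1/2·0.5=1.05
n=2: y=1.05, sp=2, e=sp−y=0.95; I=1.95, D=e−e_prev=0.95; u=1/2·0.95+1·1.95+1/2·0.95=2.9; next y=4/5·1.05+1/2·2.9=2.29
n=3: y=2.29, sp=2, e=sp−y=-0.29; I=1.66, D=e−e_prev=-1.24; u=1/2·(-0.29)+1·1.66+1/2·(-1.24)=0.895; next y=4/5·2.29+1/2·0.895=2.2795
n=4: y=2.2795, sp=2, e=sp−y=-0.2795; I=1.3805, D=e−e_prev=0.0105; u=1/2·(-0.2795)+1·1.3805+1/2·0.0105=1.246; next y=4/5·2.2795+1/2·1.246=2.4466
n=5: y=2.4466, sp=2, e=sp−y=-0.4466; I=0.9339, D=e−e_prev=-0.1671; u=1/2·(-0.4466)+1·0.9339+1/2·(-0.1671)=0.62705; next y=4/5·2.4466+1/2·0.62705=2.270805
n=6: y=2.270805, sp=2, e=sp−y=-0.270805; I=0.663095, D=e−e_prev=0.175795; u=1/2·(-0.270805)+1·0.663095+1/2·0.175795=0.61559; next y=4/5·2.270805+1/2·0.61559=2.124439
n=7: y=2.124439, sp=2, e=sp−y=-0.124439; I=0.538656, D=e−e_prev=0.146366; u=1/2·(-0.124439)+1·0.538656+1/2·0.146366≈0.549620; next y=4/5·2.124439+1/2·0.549620≈1.974361
n=8: y≈1.974361, sp=2, e=sp−y≈0.025639; I≈0.564295, D=e−e_prev≈0.150078; u=1/2·0.025639+1·0.564295+1/2·0.150078≈0.652154; next y=4/5·1.974361+1/2·0.652154≈1.905566
n=9: y≈1.905566, sp=2, e=sp−y≈0.094434; I≈0.658729, D=e−e_prev≈0.068795; u=1/2·0.094434+1·0.658729+1/2·0.068795≈0.740344; next y=4/5·1.905566+1/2·0.740344≈1.894625
n=10: y≈1.894625, sp=2, e=sp−y≈0.105375; I≈0.764105, D=e−e_prev≈0.010941; u=1/2·0.105375+1·0.764105+1/2·0.010941≈0.822263; next y=4/5·1.894625+1/2·0.822263≈1.926831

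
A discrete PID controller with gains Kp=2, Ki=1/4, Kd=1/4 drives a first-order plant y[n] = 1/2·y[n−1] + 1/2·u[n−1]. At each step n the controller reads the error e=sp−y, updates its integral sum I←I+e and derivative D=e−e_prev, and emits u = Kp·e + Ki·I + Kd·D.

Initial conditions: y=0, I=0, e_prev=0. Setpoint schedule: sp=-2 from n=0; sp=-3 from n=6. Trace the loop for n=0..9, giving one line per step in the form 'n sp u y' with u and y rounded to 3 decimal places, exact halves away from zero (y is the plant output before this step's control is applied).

0 -2 -5.000 0.000
1 -2 1.250 -2.500
2 -2 -3.938 -0.625
3 -2 0.328 -2.281
4 -2 -3.277 -0.977
5 -2 -0.331 -2.127
6 -3 -5.332 -1.229
7 -3 -0.172 -3.280
8 -3 -4.500 -1.726
9 -3 -0.962 -3.113

(exact arithmetic carried between steps; '≈' marks a value shown rounded to 6 d.p. or computed from one; I and e_prev carry over from the previous line; the table rounds u and y to 3 d.p., halves away from zero)
n=0: y=0, sp=-2, e=sp−y=-2; I=-2, D=e−e_prev=-2; u=2·(-2)+1/4·(-2)+1/4·(-2)=-5; next y=1/2·0+1/2·(-5)=-2.5
n=1: y=-2.5, sp=-2, e=sp−y=0.5; I=-1.5, D=e−e_prev=2.5; u=2·0.5+1/4·(-1.5)+1/4·2.5=1.25; next y=1/2·(-2.5)+1/2·1.25=-0.625
n=2: y=-0.625, sp=-2, e=sp−y=-1.375; I=-2.875, D=e−e_prev=-1.875; u=2·(-1.375)+1/4·(-2.875)+1/4·(-1.875)=-3.9375; next y=1/2·(-0.625)+1/2·(-3.9375)=-2.28125
n=3: y=-2.28125, sp=-2, e=sp−y=0.28125; I=-2.59375, D=e−e_prev=1.65625; u=2·0.28125+1/4·(-2.59375)+1/4·1.65625=0.328125; next y=1/2·(-2.28125)+1/2·0.328125≈-0.976563
n=4: y≈-0.976563, sp=-2, e=sp−y≈-1.023438; I≈-3.617188, D=e−e_prev≈-1.304688; u=2·(-1.023438)+1/4·(-3.617188)+1/4·(-1.304688)≈-3.277344; next y=1/2·(-0.976563)+1/2·(-3.277344)≈-2.126953
n=5: y≈-2.126953, sp=-2, e=sp−y≈0.126953; I≈-3.490234, D=e−e_prev≈1.150391; u=2·0.126953+1/4·(-3.490234)+1/4·1.150391≈-0.331055; next y=1/2·(-2.126953)+1/2·(-0.331055)≈-1.229004
n=6: y≈-1.229004, sp=-3, e=sp−y≈-1.770996; I≈-5.261230, D=e−e_prev≈-1.897949; u=2·(-1.770996)+1/4·(-5.261230)+1/4·(-1.897949)≈-5.331787; next y=1/2·(-1.229004)+1/2·(-5.331787)≈-3.280396
n=7: y≈-3.280396, sp=-3, e=sp−y≈0.280396; I≈-4.980835, D=e−e_prev≈2.051392; u=2·0.280396+1/4·(-4.980835)+1/4·2.051392≈-0.171570; next y=1/2·(-3.280396)+1/2·(-0.171570)≈-1.725983
n=8: y≈-1.725983, sp=-3, e=sp−y≈-1.274017; I≈-6.254852, D=e−e_prev≈-1.554413; u=2·(-1.274017)+1/4·(-6.254852)+1/4·(-1.554413)≈-4.500351; next y=1/2·(-1.725983)+1/2·(-4.500351)≈-3.113167
n=9: y≈-3.113167, sp=-3, e=sp−y≈0.113167; I≈-6.141685, D=e−e_prev≈1.387184; u=2·0.113167+1/4·(-6.141685)+1/4·1.387184≈-0.962292; next y=1/2·(-3.113167)+1/2·(-0.962292)≈-2.037729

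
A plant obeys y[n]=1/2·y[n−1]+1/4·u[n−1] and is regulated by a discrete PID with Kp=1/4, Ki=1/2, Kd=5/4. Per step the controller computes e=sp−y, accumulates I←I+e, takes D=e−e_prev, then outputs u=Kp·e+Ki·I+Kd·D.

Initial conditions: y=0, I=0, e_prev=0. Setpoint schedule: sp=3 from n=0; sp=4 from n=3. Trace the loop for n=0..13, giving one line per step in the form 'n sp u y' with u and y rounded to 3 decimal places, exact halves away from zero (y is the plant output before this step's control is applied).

0 3 6.000 0.000
1 3 0.750 1.500
2 3 4.500 0.938
3 4 5.516 1.594
4 4 5.125 2.176
5 4 6.378 2.369
6 4 6.615 2.779
7 4 7.210 3.043
8 4 7.457 3.324
9 4 7.741 3.526
10 4 7.886 3.698
11 4 8.008 3.821
12 4 8.067 3.912
13 4 8.104 3.973

(exact arithmetic carried between steps; '≈' marks a value shown rounded to 6 d.p. or computed from one; I and e_prev carry over from the previous line; the table rounds u and y to 3 d.p., halves away from zero)
n=0: y=0, sp=3, e=sp−y=3; I=3, D=e−e_prev=3; u=1/4·3+1/2·3+5/4·3=6; next y=1/2·0+1/4·6=1.5
n=1: y=1.5, sp=3, e=sp−y=1.5; I=4.5, D=e−e_prev=-1.5; u=1/4·1.5+1/2·4.5+5/4·(-1.5)=0.75; next y=1/2·1.5+1/4·0.75=0.9375
n=2: y=0.9375, sp=3, e=sp−y=2.0625; I=6.5625, D=e−e_prev=0.5625; u=1/4·2.0625+1/2·6.5625+5/4·0.5625=4.5; next y=1/2·0.9375+1/4·4.5=1.59375
n=3: y=1.59375, sp=4, e=sp−y=2.40625; I=8.96875, D=e−e_prev=0.34375; u=1/4·2.40625+1/2·8.96875+5/4·0.34375=5.515625; next y=1/2·1.59375+1/4·5.515625≈2.175781
n=4: y≈2.175781, sp=4, e=sp−y≈1.824219; I≈10.792969, D=e−e_prev≈-0.582031; u=1/4·1.824219+1/2·10.792969+5/4·(-0.582031)≈5.125; next y=1/2·2.175781+1/4·5.125≈2.369141
n=5: y≈2.369141, sp=4, e=sp−y≈1.630859; I≈12.423828, D=e−e_prev≈-0.193359; u=1/4·1.630859+1/2·12.423828+5/4·(-0.193359)≈6.377930; next y=1/2·2.369141+1/4·6.377930≈2.779053
n=6: y≈2.779053, sp=4, e=sp−y≈1.220947; I≈13.644775, D=e−e_prev≈-0.409912; u=1/4·1.220947+1/2·13.644775+5/4·(-0.409912)≈6.615234; next y=1/2·2.779053+1/4·6.615234≈3.043335
n=7: y≈3.043335, sp=4, e=sp−y≈0.956665; I≈14.601440, D=e−e_prev≈-0.264282; u=1/4·0.956665+1/2·14.601440+5/4·(-0.264282)≈7.209534; next y=1/2·3.043335+1/4·7.209534≈3.324051
n=8: y≈3.324051, sp=4, e=sp−y≈0.675949; I≈15.277390, D=e−e_prev≈-0.280716; u=1/4·0.675949+1/2·15.277390+5/4·(-0.280716)≈7.456787; next y=1/2·3.324051+1/4·7.456787≈3.526222
n=9: y≈3.526222, sp=4, e=sp−y≈0.473778; I≈15.751167, D=e−e_prev≈-0.202171; u=1/4·0.473778+1/2·15.751167+5/4·(-0.202171)≈7.741314; next y=1/2·3.526222+1/4·7.741314≈3.698440
n=10: y≈3.698440, sp=4, e=sp−y≈0.301560; I≈16.052728, D=e−e_prev≈-0.172217; u=1/4·0.301560+1/2·16.052728+5/4·(-0.172217)≈7.886482; next y=1/2·3.698440+1/4·7.886482≈3.820840
n=11: y≈3.820840, sp=4, e=sp−y≈0.179160; I≈16.231887, D=e−e_prev≈-0.122401; u=1/4·0.179160+1/2·16.231887+5/4·(-0.122401)≈8.007733; next y=1/2·3.820840+1/4·8.007733≈3.912353
n=12: y≈3.912353, sp=4, e=sp−y≈0.087647; I≈16.319534, D=e−e_prev≈-0.091513; u=1/4·0.087647+1/2·16.319534+5/4·(-0.091513)≈8.067287; next y=1/2·3.912353+1/4·8.067287≈3.972999
n=13: y≈3.972999, sp=4, e=sp−y≈0.027001; I≈16.346535, D=e−e_prev≈-0.060645; u=1/4·0.027001+1/2·16.346535+5/4·(-0.060645)≈8.104212; next y=1/2·3.972999+1/4·8.104212≈4.012552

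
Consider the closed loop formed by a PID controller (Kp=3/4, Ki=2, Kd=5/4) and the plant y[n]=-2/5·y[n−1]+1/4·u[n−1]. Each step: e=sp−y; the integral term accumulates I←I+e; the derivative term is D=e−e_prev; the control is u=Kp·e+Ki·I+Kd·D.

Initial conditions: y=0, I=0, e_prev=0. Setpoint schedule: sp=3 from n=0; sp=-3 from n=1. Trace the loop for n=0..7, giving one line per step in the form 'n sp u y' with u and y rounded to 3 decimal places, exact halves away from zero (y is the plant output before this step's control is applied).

0 3 12.000 0.000
1 -3 -21.750 3.000
2 -3 16.050 -6.638
3 -3 -41.942 6.668
4 -3 34.634 -13.152
5 -3 -78.124 13.920
6 -3 77.950 -25.099
7 -3 -145.129 29.527

(exact arithmetic carried between steps; '≈' marks a value shown rounded to 6 d.p. or computed from one; I and e_prev carry over from the previous line; the table rounds u and y to 3 d.p., halves away from zero)
n=0: y=0, sp=3, e=sp−y=3; I=3, D=e−e_prev=3; u=3/4·3+2·3+5/4·3=12; next y=-2/5·0+1/4·12=3
n=1: y=3, sp=-3, e=sp−y=-6; I=-3, D=e−e_prev=-9; u=3/4·(-6)+2·(-3)+5/4·(-9)=-21.75; next y=-2/5·3+1/4·(-21.75)=-6.6375
n=2: y=-6.6375, sp=-3, e=sp−y=3.6375; I=0.6375, D=e−e_prev=9.6375; u=3/4·3.6375+2·0.6375+5/4·9.6375=16.05; next y=-2/5·(-6.6375)+1/4·16.05=6.6675
n=3: y=6.6675, sp=-3, e=sp−y=-9.6675; I=-9.03, D=e−e_prev=-13.305; u=3/4·(-9.6675)+2·(-9.03)+5/4·(-13.305)=-41.941875; next y=-2/5·6.6675+1/4·(-41.941875)≈-13.152469
n=4: y≈-13.152469, sp=-3, e=sp−y≈10.152469; I≈1.122469, D=e−e_prev≈19.819969; u=3/4·10.152469+2·1.122469+5/4·19.819969≈34.63425; next y=-2/5·(-13.152469)+1/4·34.63425≈13.91955
n=5: y=13.91955, sp=-3, e=sp−y=-16.91955; I≈-15.797081, D=e−e_prev≈-27.072019; u=3/4·(-16.91955)+2·(-15.797081)+5/4·(-27.072019)≈-78.123848; next y=-2/5·13.91955+1/4·(-78.123848)≈-25.098782
n=6: y≈-25.098782, sp=-3, e=sp−y≈22.098782; I≈6.301701, D=e−e_prev≈39.018332; u=3/4·22.098782+2·6.301701+5/4·39.018332≈77.950403; next y=-2/5·(-25.098782)+1/4·77.950403≈29.527114
n=7: y≈29.527114, sp=-3, e=sp−y≈-32.527114; I≈-26.225413, D=e−e_prev≈-54.625896; u=3/4·(-32.527114)+2·(-26.225413)+5/4·(-54.625896)≈-145.128531; next y=-2/5·29.527114+1/4·(-145.128531)≈-48.092978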